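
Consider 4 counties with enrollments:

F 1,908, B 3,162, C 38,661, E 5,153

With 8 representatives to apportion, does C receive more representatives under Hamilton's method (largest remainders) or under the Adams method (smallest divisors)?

Hamilton: F 0, B 1, C 6, E 1.
Adams: F 1, B 1, C 5, E 1.
C gets 6 under Hamilton and 5 under Adams.

Hamilton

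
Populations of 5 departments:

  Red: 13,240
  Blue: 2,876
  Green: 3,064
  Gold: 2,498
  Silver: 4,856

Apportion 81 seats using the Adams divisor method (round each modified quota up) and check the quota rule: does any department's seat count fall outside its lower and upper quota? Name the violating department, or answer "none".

Red

Standard quotas: Red 40.418, Blue 8.780, Green 9.353, Gold 7.626, Silver 14.824.
Adams allocation: Red 39, Blue 9, Green 10, Gold 8, Silver 15.
Red has quota 40.418 (lower 40, upper 41) but receives 39 — outside the quota interval.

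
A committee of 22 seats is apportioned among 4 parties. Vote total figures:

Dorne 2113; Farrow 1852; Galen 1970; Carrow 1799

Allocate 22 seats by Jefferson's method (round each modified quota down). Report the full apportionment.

Standard divisor 7734/22 ≈ 351.545; standard quotas: Dorne 6.011, Farrow 5.268, Galen 5.604, Carrow 5.117.
Rounding down gives 6, 5, 5, 5 = 21 seats, so the divisor must be adjusted.
With modified divisor 320: modified quotas Dorne 6.603, Farrow 5.787, Galen 6.156, Carrow 5.622.
Rounding down: Dorne 6, Farrow 5, Galen 6, Carrow 5 (total 22).

Dorne 6, Farrow 5, Galen 6, Carrow 5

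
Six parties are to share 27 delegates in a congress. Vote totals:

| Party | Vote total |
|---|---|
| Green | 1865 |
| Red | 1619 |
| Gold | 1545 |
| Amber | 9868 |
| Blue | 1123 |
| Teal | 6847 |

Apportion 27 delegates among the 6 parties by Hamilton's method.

Green: 2; Red: 2; Gold: 2; Amber: 12; Blue: 1; Teal: 8

Total 22867; standard divisor 22867/27 ≈ 846.926.
Standard quotas: Green 2.2021, Red 1.9116, Gold 1.8242, Amber 11.6516, Blue 1.3260, Teal 8.0845.
Lower quotas: Green 2, Red 1, Gold 1, Amber 11, Blue 1, Teal 8 (sum 24, leaving 3 seats).
Remainders in descending order: Red 0.9116, Gold 0.8242, Amber 0.6516, Blue 0.3260, Green 0.2021, Teal 0.0845.
The surplus seats go to Red, Gold, Amber.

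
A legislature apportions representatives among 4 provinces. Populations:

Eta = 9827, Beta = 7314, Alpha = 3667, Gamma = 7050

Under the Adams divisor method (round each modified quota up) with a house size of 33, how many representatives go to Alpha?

Standard divisor 27858/33 ≈ 844.182; standard quotas: Eta 11.641, Beta 8.664, Alpha 4.344, Gamma 8.351.
Rounding up gives 12, 9, 5, 9 = 35 seats, so the divisor must be adjusted.
With modified divisor 900: modified quotas Eta 10.919, Beta 8.127, Alpha 4.074, Gamma 7.833.
Rounding up: Eta 11, Beta 9, Alpha 5, Gamma 8 (total 33).
Alpha receives 5.

5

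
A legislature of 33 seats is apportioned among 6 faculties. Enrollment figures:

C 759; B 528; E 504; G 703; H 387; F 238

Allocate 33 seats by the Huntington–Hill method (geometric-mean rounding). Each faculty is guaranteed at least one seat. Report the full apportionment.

With divisor 95: modified quotas C 7.989, B 5.558, E 5.305, G 7.400, H 4.074, F 2.505.
Geometric-mean thresholds: C √(7·8)=7.483, B √(5·6)=5.477, E √(5·6)=5.477, G √(7·8)=7.483, H √(4·5)=4.472, F √(2·3)=2.449.
Each quota rounded against its threshold gives C 8, B 6, E 5, G 7, H 4, F 3 (total 33).

C 8; B 6; E 5; G 7; H 4; F 3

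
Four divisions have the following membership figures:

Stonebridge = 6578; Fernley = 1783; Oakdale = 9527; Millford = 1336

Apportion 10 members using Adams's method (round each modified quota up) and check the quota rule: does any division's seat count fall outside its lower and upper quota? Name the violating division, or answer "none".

none

Standard quotas: Stonebridge 3.422, Fernley 0.927, Oakdale 4.956, Millford 0.695.
Adams allocation: Stonebridge 3, Fernley 1, Oakdale 5, Millford 1.
Every allocation lies between the lower and upper quota.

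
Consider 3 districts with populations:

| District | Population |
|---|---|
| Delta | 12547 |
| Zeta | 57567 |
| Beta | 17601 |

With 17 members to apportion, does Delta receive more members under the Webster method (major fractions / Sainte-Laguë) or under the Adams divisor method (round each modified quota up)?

Adams

Webster: Delta 2, Zeta 11, Beta 4.
Adams: Delta 3, Zeta 10, Beta 4.
Delta gets 2 under Webster and 3 under Adams.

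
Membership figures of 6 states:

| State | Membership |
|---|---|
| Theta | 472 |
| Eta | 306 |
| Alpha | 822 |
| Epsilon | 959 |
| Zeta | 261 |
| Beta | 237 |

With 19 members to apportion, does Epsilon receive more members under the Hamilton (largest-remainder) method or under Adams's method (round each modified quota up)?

Hamilton: Theta 3, Eta 2, Alpha 5, Epsilon 6, Zeta 2, Beta 1.
Adams: Theta 3, Eta 2, Alpha 5, Epsilon 5, Zeta 2, Beta 2.
Epsilon gets 6 under Hamilton and 5 under Adams.

Hamilton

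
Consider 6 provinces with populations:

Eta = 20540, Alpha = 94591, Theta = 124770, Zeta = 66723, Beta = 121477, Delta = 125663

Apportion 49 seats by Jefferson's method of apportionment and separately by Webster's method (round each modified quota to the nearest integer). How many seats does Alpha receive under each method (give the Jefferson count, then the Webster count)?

Jefferson: Eta 1, Alpha 9, Theta 11, Zeta 6, Beta 11, Delta 11.
Webster: Eta 2, Alpha 8, Theta 11, Zeta 6, Beta 11, Delta 11.
Alpha gets 9 under Jefferson and 8 under Webster.

9 and 8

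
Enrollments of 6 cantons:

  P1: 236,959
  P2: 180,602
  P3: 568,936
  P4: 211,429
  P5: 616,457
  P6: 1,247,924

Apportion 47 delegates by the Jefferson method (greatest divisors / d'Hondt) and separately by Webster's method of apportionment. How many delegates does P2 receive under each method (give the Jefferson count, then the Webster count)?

2 and 3

Jefferson: P1 3, P2 2, P3 9, P4 3, P5 10, P6 20.
Webster: P1 4, P2 3, P3 9, P4 3, P5 9, P6 19.
P2 gets 2 under Jefferson and 3 under Webster.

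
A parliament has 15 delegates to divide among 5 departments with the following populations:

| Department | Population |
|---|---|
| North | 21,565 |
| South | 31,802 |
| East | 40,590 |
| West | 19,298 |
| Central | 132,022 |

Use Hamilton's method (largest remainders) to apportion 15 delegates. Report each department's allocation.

North: 1, South: 2, East: 3, West: 1, Central: 8

Standard divisor: 245277 ÷ 15 ≈ 16351.8.
Standard quotas: North 1.3188, South 1.9449, East 2.4823, West 1.1802, Central 8.0739.
Lower quotas: North 1, South 1, East 2, West 1, Central 8 (sum 13, leaving 2 seats).
Remainders in descending order: South 0.9449, East 0.4823, North 0.3188, West 0.1802, Central 0.0739.
Largest remainders: South, East receive the extra seats.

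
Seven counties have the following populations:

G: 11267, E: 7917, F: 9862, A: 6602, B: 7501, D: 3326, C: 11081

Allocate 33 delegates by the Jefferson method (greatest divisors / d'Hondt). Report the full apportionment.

Standard divisor 57556/33 ≈ 1744.121; standard quotas: G 6.460, E 4.539, F 5.654, A 3.785, B 4.301, D 1.907, C 6.353.
Rounding down gives 6, 4, 5, 3, 4, 1, 6 = 29 seats, so the divisor must be adjusted.
With modified divisor 1600: modified quotas G 7.042, E 4.948, F 6.164, A 4.126, B 4.688, D 2.079, C 6.926.
Rounding down: G 7, E 4, F 6, A 4, B 4, D 2, C 6 (total 33).

G=7; E=4; F=6; A=4; B=4; D=2; C=6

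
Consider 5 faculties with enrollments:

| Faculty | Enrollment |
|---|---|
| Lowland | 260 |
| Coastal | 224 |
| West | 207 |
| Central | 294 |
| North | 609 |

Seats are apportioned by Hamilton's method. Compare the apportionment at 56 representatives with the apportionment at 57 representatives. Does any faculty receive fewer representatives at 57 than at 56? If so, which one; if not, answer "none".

none

At 56 seats: Lowland 9, Coastal 8, West 7, Central 10, North 22.
At 57 seats: Lowland 9, Coastal 8, West 7, Central 11, North 22.
No faculty's allocation decreased.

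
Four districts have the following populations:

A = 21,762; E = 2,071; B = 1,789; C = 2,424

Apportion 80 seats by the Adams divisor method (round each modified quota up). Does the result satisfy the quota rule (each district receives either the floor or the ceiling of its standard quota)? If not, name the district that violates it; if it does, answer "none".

A

Standard quotas: A 62.075, E 5.907, B 5.103, C 6.914.
Adams allocation: A 61, E 6, B 6, C 7.
A has quota 62.075 (lower 62, upper 63) but receives 61 — outside the quota interval.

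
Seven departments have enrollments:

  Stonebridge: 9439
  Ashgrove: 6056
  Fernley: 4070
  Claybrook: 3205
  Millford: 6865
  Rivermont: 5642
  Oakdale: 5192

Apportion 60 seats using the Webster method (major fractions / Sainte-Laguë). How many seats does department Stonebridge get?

Standard divisor 40469/60 ≈ 674.483; standard quotas: Stonebridge 13.994, Ashgrove 8.979, Fernley 6.034, Claybrook 4.752, Millford 10.178, Rivermont 8.365, Oakdale 7.698.
Rounding to the nearest integer gives Stonebridge 14, Ashgrove 9, Fernley 6, Claybrook 5, Millford 10, Rivermont 8, Oakdale 8 — total 60, matching the house size, so no adjustment is needed.
Stonebridge receives 14.

14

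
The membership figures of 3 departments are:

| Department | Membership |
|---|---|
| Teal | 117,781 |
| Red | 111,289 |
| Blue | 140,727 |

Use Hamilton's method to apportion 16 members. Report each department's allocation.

The standard divisor is 369797/16 ≈ 23112.312.
Standard quotas: Teal 5.0960, Red 4.8151, Blue 6.0888.
Lower quotas: Teal 5, Red 4, Blue 6 (sum 15, leaving 1 seat).
Remainders in descending order: Red 0.8151, Teal 0.0960, Blue 0.0888.
The surplus seat goes to Red.

Teal=5; Red=5; Blue=6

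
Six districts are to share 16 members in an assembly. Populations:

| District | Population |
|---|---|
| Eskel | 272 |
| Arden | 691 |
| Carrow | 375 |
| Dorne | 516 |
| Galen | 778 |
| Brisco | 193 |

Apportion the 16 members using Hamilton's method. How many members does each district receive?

Eskel: 2, Arden: 4, Carrow: 2, Dorne: 3, Galen: 4, Brisco: 1

Standard divisor: 2825 ÷ 16 ≈ 176.562.
Standard quotas: Eskel 1.541, Arden 3.914, Carrow 2.124, Dorne 2.922, Galen 4.406, Brisco 1.093.
Lower quotas: Eskel 1, Arden 3, Carrow 2, Dorne 2, Galen 4, Brisco 1 (sum 13, leaving 3 seats).
Remainders in descending order: Dorne 0.922, Arden 0.914, Eskel 0.541, Galen 0.406, Carrow 0.124, Brisco 0.093.
Largest remainders: Dorne, Arden, Eskel receive the extra seats.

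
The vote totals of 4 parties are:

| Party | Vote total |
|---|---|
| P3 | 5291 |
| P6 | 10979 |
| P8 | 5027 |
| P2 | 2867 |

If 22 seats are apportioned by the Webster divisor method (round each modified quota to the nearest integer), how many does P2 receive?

3

Standard divisor 24164/22 ≈ 1098.364; standard quotas: P3 4.817, P6 9.996, P8 4.577, P2 2.610.
Rounding to the nearest integer gives 5, 10, 5, 3 = 23 seats, so the divisor must be adjusted.
With modified divisor 1130: modified quotas P3 4.682, P6 9.716, P8 4.449, P2 2.537.
Rounding to the nearest integer: P3 5, P6 10, P8 4, P2 3 (total 22).
P2 receives 3.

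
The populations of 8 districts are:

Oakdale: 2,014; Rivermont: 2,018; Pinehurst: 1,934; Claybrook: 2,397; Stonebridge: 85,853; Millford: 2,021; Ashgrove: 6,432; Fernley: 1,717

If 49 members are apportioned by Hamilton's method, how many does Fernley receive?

Total 104386; standard divisor 104386/49 ≈ 2130.327.
Standard quotas: Oakdale 0.9454, Rivermont 0.9473, Pinehurst 0.9078, Claybrook 1.1252, Stonebridge 40.3004, Millford 0.9487, Ashgrove 3.0193, Fernley 0.8060.
Lower quotas: Oakdale 0, Rivermont 0, Pinehurst 0, Claybrook 1, Stonebridge 40, Millford 0, Ashgrove 3, Fernley 0 (sum 44, leaving 5 seats).
Remainders in descending order: Millford 0.9487, Rivermont 0.9473, Oakdale 0.9454, Pinehurst 0.9078, Fernley 0.8060, Stonebridge 0.3004, Claybrook 0.1252, Ashgrove 0.0193.
The surplus seats go to Millford, Rivermont, Oakdale, Pinehurst, Fernley.
Fernley receives 1.

1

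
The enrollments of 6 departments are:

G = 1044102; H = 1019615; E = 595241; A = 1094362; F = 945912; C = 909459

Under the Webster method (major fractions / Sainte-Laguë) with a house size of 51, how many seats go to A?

Standard divisor 5608691/51 ≈ 109974.333; standard quotas: G 9.494, H 9.271, E 5.413, A 9.951, F 8.601, C 8.270.
Rounding to the nearest integer gives 9, 9, 5, 10, 9, 8 = 50 seats, so the divisor must be adjusted.
With modified divisor 109100: modified quotas G 9.570, H 9.346, E 5.456, A 10.031, F 8.670, C 8.336.
Rounding to the nearest integer: G 10, H 9, E 5, A 10, F 9, C 8 (total 51).
A receives 10.

10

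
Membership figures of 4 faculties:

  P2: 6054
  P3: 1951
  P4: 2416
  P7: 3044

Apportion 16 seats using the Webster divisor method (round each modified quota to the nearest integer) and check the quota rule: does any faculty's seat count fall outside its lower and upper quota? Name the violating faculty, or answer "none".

Standard quotas: P2 7.194, P3 2.318, P4 2.871, P7 3.617.
Webster allocation: P2 7, P3 2, P4 3, P7 4.
Every allocation lies between the lower and upper quota.

none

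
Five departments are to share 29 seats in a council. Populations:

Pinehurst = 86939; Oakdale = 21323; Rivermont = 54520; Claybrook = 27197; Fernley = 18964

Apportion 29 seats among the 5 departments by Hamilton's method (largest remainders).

Total 208943; standard divisor 208943/29 ≈ 7204.931.
Standard quotas: Pinehurst 12.0666, Oakdale 2.9595, Rivermont 7.5670, Claybrook 3.7748, Fernley 2.6321.
Lower quotas: Pinehurst 12, Oakdale 2, Rivermont 7, Claybrook 3, Fernley 2 (sum 26, leaving 3 seats).
Remainders in descending order: Oakdale 0.9595, Claybrook 0.7748, Fernley 0.6321, Rivermont 0.5670, Pinehurst 0.0666.
The surplus seats go to Oakdale, Claybrook, Fernley.

Pinehurst=12, Oakdale=3, Rivermont=7, Claybrook=4, Fernley=3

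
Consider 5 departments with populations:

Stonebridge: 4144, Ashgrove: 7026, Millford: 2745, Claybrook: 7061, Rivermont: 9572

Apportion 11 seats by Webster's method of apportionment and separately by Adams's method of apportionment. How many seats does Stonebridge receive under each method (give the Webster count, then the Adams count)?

Webster: Stonebridge 1, Ashgrove 3, Millford 1, Claybrook 3, Rivermont 3.
Adams: Stonebridge 2, Ashgrove 2, Millford 1, Claybrook 3, Rivermont 3.
Stonebridge gets 1 under Webster and 2 under Adams.

1 and 2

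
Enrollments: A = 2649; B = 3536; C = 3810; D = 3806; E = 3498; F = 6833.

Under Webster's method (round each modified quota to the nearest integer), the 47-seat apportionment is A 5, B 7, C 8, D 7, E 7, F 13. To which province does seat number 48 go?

D

Priority for the next seat is population ÷ (current seats + 0.5).
Priorities: A 481.636, B 471.467, C 448.235, D 507.467, E 466.400, F 506.148.
Highest priority: D.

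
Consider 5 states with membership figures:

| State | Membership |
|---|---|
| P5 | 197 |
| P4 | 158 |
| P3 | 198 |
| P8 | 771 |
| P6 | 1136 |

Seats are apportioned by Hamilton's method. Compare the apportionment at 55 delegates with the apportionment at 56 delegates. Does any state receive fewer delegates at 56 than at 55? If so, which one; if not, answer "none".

P3

At 55 seats: P5 4, P4 4, P3 5, P8 17, P6 25.
At 56 seats: P5 4, P4 4, P3 4, P8 18, P6 26.
P3 drops from 5 to 4.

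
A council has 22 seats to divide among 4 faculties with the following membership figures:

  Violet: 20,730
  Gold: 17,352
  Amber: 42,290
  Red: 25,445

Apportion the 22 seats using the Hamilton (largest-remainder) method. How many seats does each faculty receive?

Total 105817; standard divisor 105817/22 ≈ 4809.864.
Standard quotas: Violet 4.3099, Gold 3.6076, Amber 8.7923, Red 5.2902.
Lower quotas: Violet 4, Gold 3, Amber 8, Red 5 (sum 20, leaving 2 seats).
Remainders in descending order: Amber 0.7923, Gold 0.6076, Violet 0.3099, Red 0.2902.
The surplus seats go to Amber, Gold.

Violet 4, Gold 4, Amber 9, Red 5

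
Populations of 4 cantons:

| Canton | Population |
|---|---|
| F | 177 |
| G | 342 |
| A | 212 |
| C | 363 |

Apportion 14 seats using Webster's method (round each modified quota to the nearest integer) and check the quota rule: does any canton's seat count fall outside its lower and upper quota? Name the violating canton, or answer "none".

Standard quotas: F 2.265, G 4.377, A 2.713, C 4.645.
Webster allocation: F 2, G 4, A 3, C 5.
Every allocation lies between the lower and upper quota.

none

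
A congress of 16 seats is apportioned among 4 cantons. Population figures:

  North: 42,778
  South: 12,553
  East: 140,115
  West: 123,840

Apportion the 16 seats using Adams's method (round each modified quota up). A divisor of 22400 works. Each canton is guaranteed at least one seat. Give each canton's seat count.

North 2, South 1, East 7, West 6

With modified divisor 22400: modified quotas North 1.910, South 0.560, East 6.255, West 5.529.
Rounding up: North 2, South 1, East 7, West 6 (total 16).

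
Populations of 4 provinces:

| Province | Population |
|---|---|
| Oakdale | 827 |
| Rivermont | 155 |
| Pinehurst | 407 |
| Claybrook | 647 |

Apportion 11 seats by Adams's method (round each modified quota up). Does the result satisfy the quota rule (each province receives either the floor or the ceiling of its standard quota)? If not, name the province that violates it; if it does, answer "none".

none

Standard quotas: Oakdale 4.468, Rivermont 0.837, Pinehurst 2.199, Claybrook 3.496.
Adams allocation: Oakdale 4, Rivermont 1, Pinehurst 2, Claybrook 4.
Every allocation lies between the lower and upper quota.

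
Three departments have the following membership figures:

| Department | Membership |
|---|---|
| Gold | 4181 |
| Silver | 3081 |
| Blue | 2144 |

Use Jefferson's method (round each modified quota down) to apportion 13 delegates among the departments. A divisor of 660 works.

Gold 6, Silver 4, Blue 3

With modified divisor 660: modified quotas Gold 6.335, Silver 4.668, Blue 3.248.
Rounding down: Gold 6, Silver 4, Blue 3 (total 13).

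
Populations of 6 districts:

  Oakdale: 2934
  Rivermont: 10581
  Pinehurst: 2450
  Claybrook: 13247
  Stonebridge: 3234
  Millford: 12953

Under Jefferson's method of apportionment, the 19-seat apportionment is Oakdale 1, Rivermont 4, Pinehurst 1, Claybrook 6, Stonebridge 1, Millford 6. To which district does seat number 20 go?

Priority for the next seat is population ÷ (current seats + 1).
Priorities: Oakdale 1467.000, Rivermont 2116.200, Pinehurst 1225.000, Claybrook 1892.429, Stonebridge 1617.000, Millford 1850.429.
Highest priority: Rivermont.

Rivermont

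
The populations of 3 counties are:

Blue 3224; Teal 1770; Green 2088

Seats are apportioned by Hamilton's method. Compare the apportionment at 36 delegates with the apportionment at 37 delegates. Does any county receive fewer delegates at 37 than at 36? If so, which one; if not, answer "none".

none

At 36 seats: Blue 16, Teal 9, Green 11.
At 37 seats: Blue 17, Teal 9, Green 11.
No county's allocation decreased.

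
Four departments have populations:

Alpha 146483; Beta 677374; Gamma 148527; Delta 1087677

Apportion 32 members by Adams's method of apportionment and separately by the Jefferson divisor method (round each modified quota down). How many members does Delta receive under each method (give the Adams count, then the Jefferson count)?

Adams: Alpha 3, Beta 10, Gamma 3, Delta 16.
Jefferson: Alpha 2, Beta 11, Gamma 2, Delta 17.
Delta gets 16 under Adams and 17 under Jefferson.

16 and 17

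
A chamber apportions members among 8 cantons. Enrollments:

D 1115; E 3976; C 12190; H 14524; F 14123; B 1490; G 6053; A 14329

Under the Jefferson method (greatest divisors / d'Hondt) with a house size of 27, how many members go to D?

Standard divisor 67800/27 ≈ 2511.111; standard quotas: D 0.444, E 1.583, C 4.854, H 5.784, F 5.624, B 0.593, G 2.410, A 5.706.
Rounding down gives 0, 1, 4, 5, 5, 0, 2, 5 = 22 seats, so the divisor must be adjusted.
With modified divisor 2060: modified quotas D 0.541, E 1.930, C 5.917, H 7.050, F 6.856, B 0.723, G 2.938, A 6.956.
Rounding down: D 0, E 1, C 5, H 7, F 6, B 0, G 2, A 6 (total 27).
D receives 0.

0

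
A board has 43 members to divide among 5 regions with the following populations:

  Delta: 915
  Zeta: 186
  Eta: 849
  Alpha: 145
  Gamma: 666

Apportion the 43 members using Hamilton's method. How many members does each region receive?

Delta=14, Zeta=3, Eta=13, Alpha=2, Gamma=11

The standard divisor is 2761/43 ≈ 64.209.
Standard quotas: Delta 14.250, Zeta 2.897, Eta 13.222, Alpha 2.258, Gamma 10.372.
Lower quotas: Delta 14, Zeta 2, Eta 13, Alpha 2, Gamma 10 (sum 41, leaving 2 seats).
Remainders in descending order: Zeta 0.897, Gamma 0.372, Alpha 0.258, Delta 0.250, Eta 0.222.
The surplus seats go to Zeta, Gamma.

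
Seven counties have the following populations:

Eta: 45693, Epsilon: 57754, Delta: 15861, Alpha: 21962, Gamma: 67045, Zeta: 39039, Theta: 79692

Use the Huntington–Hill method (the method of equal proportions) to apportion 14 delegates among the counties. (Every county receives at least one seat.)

Eta=2, Epsilon=2, Delta=1, Alpha=1, Gamma=3, Zeta=2, Theta=3

With divisor 25474: modified quotas Eta 1.794, Epsilon 2.267, Delta 0.623, Alpha 0.862, Gamma 2.632, Zeta 1.533, Theta 3.128.
Geometric-mean thresholds: Eta √(1·2)=1.414, Epsilon √(2·3)=2.449, Delta (min 1), Alpha (min 1), Gamma √(2·3)=2.449, Zeta √(1·2)=1.414, Theta √(3·4)=3.464.
Each quota rounded against its threshold gives Eta 2, Epsilon 2, Delta 1, Alpha 1, Gamma 3, Zeta 2, Theta 3 (total 14).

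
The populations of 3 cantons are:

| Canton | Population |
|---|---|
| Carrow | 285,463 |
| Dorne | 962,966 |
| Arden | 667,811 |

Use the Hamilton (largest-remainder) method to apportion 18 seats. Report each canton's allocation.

Standard divisor: 1916240 ÷ 18 ≈ 106457.778.
Standard quotas: Carrow 2.6815, Dorne 9.0455, Arden 6.2730.
Lower quotas: Carrow 2, Dorne 9, Arden 6 (sum 17, leaving 1 seat).
Remainders in descending order: Carrow 0.6815, Arden 0.2730, Dorne 0.0455.
Largest remainder: Carrow receives the extra seat.

Carrow 3; Dorne 9; Arden 6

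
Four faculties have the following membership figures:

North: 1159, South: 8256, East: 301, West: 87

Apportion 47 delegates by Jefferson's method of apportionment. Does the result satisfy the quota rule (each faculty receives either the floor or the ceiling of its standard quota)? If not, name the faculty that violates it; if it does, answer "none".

South

Standard quotas: North 5.557, South 39.583, East 1.443, West 0.417.
Jefferson allocation: North 5, South 41, East 1, West 0.
South has quota 39.583 (lower 39, upper 40) but receives 41 — outside the quota interval.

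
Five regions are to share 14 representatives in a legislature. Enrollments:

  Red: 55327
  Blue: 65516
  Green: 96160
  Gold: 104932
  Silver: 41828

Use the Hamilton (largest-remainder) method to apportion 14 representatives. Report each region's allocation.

Red: 2, Blue: 2, Green: 4, Gold: 4, Silver: 2

Standard divisor: 363763 ÷ 14 ≈ 25983.071.
Standard quotas: Red 2.1293, Blue 2.5215, Green 3.7009, Gold 4.0385, Silver 1.6098.
Lower quotas: Red 2, Blue 2, Green 3, Gold 4, Silver 1 (sum 12, leaving 2 seats).
Remainders in descending order: Green 0.7009, Silver 0.6098, Blue 0.5215, Red 0.1293, Gold 0.0385.
The surplus seats go to Green, Silver.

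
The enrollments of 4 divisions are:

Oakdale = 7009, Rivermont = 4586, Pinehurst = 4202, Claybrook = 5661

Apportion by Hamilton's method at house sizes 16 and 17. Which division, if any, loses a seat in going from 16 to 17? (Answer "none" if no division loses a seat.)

none

At 16 seats: Oakdale 5, Rivermont 4, Pinehurst 3, Claybrook 4.
At 17 seats: Oakdale 6, Rivermont 4, Pinehurst 3, Claybrook 4.
No division's allocation decreased.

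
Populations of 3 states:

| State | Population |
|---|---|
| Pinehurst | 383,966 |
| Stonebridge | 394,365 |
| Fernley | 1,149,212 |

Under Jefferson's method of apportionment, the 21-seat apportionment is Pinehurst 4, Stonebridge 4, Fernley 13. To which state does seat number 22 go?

Priority for the next seat is population ÷ (current seats + 1).
Priorities: Pinehurst 76793.200, Stonebridge 78873.000, Fernley 82086.571.
Highest priority: Fernley.

Fernley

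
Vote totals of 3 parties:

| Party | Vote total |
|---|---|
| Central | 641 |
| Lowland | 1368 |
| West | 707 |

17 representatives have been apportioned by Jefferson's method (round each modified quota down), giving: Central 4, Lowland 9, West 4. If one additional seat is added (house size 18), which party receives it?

Priority for the next seat is population ÷ (current seats + 1).
Priorities: Central 128.200, Lowland 136.800, West 141.400.
Highest priority: West.

West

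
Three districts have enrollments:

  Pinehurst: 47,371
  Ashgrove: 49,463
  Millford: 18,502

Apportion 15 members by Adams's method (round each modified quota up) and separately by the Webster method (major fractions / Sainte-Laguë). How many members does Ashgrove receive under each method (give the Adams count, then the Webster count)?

Adams: Pinehurst 6, Ashgrove 6, Millford 3.
Webster: Pinehurst 6, Ashgrove 7, Millford 2.
Ashgrove gets 6 under Adams and 7 under Webster.

6 and 7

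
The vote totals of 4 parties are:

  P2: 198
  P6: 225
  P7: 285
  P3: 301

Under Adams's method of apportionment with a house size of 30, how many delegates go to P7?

Standard divisor 1009/30 ≈ 33.633; standard quotas: P2 5.887, P6 6.690, P7 8.474, P3 8.949.
Rounding up gives 6, 7, 9, 9 = 31 seats, so the divisor must be adjusted.
With modified divisor 37: modified quotas P2 5.351, P6 6.081, P7 7.703, P3 8.135.
Rounding up: P2 6, P6 7, P7 8, P3 9 (total 30).
P7 receives 8.

8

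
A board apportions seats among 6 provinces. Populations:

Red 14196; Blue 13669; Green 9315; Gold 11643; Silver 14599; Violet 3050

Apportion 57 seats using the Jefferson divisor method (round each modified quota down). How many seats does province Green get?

Standard divisor 66472/57 ≈ 1166.175; standard quotas: Red 12.173, Blue 11.721, Green 7.988, Gold 9.984, Silver 12.519, Violet 2.615.
Rounding down gives 12, 11, 7, 9, 12, 2 = 53 seats, so the divisor must be adjusted.
With modified divisor 1100: modified quotas Red 12.905, Blue 12.426, Green 8.468, Gold 10.585, Silver 13.272, Violet 2.773.
Rounding down: Red 12, Blue 12, Green 8, Gold 10, Silver 13, Violet 2 (total 57).
Green receives 8.

8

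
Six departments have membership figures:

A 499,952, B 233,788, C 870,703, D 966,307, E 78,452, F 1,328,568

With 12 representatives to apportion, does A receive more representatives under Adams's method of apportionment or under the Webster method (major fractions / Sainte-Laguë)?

Adams

Adams: A 2, B 1, C 2, D 3, E 1, F 3.
Webster: A 1, B 1, C 3, D 3, E 0, F 4.
A gets 2 under Adams and 1 under Webster.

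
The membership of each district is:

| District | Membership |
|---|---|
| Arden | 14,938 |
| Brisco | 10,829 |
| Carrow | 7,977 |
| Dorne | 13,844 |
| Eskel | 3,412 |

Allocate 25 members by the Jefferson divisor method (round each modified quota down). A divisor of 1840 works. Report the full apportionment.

Arden 8; Brisco 5; Carrow 4; Dorne 7; Eskel 1

With modified divisor 1840: modified quotas Arden 8.118, Brisco 5.885, Carrow 4.335, Dorne 7.524, Eskel 1.854.
Rounding down: Arden 8, Brisco 5, Carrow 4, Dorne 7, Eskel 1 (total 25).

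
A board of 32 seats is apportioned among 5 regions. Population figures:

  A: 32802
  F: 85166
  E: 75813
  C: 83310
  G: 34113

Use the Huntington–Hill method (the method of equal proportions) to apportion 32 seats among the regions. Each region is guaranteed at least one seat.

With divisor 9833: modified quotas A 3.336, F 8.661, E 7.710, C 8.472, G 3.469.
Geometric-mean thresholds: A √(3·4)=3.464, F √(8·9)=8.485, E √(7·8)=7.483, C √(8·9)=8.485, G √(3·4)=3.464.
Each quota rounded against its threshold gives A 3, F 9, E 8, C 8, G 4 (total 32).

A 3; F 9; E 8; C 8; G 4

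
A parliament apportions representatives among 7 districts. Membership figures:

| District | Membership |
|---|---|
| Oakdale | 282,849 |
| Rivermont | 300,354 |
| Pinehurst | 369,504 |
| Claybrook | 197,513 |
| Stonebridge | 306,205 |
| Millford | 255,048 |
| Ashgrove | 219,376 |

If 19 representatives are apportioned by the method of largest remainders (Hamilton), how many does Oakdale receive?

3

The standard divisor is 1930849/19 ≈ 101623.632.
Standard quotas: Oakdale 2.7833, Rivermont 2.9556, Pinehurst 3.6360, Claybrook 1.9436, Stonebridge 3.0131, Millford 2.5097, Ashgrove 2.1587.
Lower quotas: Oakdale 2, Rivermont 2, Pinehurst 3, Claybrook 1, Stonebridge 3, Millford 2, Ashgrove 2 (sum 15, leaving 4 seats).
Remainders in descending order: Rivermont 0.9556, Claybrook 0.9436, Oakdale 0.7833, Pinehurst 0.6360, Millford 0.5097, Ashgrove 0.1587, Stonebridge 0.0131.
The surplus seats go to Rivermont, Claybrook, Oakdale, Pinehurst.
Oakdale receives 3.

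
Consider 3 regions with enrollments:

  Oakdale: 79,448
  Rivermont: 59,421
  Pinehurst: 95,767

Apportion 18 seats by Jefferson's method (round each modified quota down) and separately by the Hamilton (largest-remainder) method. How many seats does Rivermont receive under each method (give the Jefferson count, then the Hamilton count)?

4 and 5

Jefferson: Oakdale 6, Rivermont 4, Pinehurst 8.
Hamilton: Oakdale 6, Rivermont 5, Pinehurst 7.
Rivermont gets 4 under Jefferson and 5 under Hamilton.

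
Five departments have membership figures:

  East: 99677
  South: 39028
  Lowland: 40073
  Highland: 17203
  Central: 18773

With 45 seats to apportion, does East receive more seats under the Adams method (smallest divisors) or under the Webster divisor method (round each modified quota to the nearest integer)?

Webster

Adams: East 20, South 8, Lowland 9, Highland 4, Central 4.
Webster: East 21, South 8, Lowland 8, Highland 4, Central 4.
East gets 20 under Adams and 21 under Webster.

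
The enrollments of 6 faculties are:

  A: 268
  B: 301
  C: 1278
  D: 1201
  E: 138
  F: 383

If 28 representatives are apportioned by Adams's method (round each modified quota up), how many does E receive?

Standard divisor 3569/28 ≈ 127.464; standard quotas: A 2.103, B 2.361, C 10.026, D 9.422, E 1.083, F 3.005.
Rounding up gives 3, 3, 11, 10, 2, 4 = 33 seats, so the divisor must be adjusted.
With modified divisor 141.2: modified quotas A 1.898, B 2.132, C 9.051, D 8.506, E 0.977, F 2.712.
Rounding up: A 2, B 3, C 10, D 9, E 1, F 3 (total 28).
E receives 1.

1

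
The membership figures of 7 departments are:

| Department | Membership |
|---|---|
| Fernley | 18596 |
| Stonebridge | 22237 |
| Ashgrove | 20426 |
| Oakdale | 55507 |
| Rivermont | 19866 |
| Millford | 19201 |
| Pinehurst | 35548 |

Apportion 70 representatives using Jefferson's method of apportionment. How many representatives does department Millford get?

Standard divisor 191381/70 ≈ 2734.014; standard quotas: Fernley 6.802, Stonebridge 8.133, Ashgrove 7.471, Oakdale 20.302, Rivermont 7.266, Millford 7.023, Pinehurst 13.002.
Rounding down gives 6, 8, 7, 20, 7, 7, 13 = 68 seats, so the divisor must be adjusted.
With modified divisor 2600: modified quotas Fernley 7.152, Stonebridge 8.553, Ashgrove 7.856, Oakdale 21.349, Rivermont 7.641, Millford 7.385, Pinehurst 13.672.
Rounding down: Fernley 7, Stonebridge 8, Ashgrove 7, Oakdale 21, Rivermont 7, Millford 7, Pinehurst 13 (total 70).
Millford receives 7.

7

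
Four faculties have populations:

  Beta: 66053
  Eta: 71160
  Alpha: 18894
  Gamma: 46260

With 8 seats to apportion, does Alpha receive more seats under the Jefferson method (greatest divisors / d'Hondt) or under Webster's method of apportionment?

Jefferson: Beta 3, Eta 3, Alpha 0, Gamma 2.
Webster: Beta 2, Eta 3, Alpha 1, Gamma 2.
Alpha gets 0 under Jefferson and 1 under Webster.

Webster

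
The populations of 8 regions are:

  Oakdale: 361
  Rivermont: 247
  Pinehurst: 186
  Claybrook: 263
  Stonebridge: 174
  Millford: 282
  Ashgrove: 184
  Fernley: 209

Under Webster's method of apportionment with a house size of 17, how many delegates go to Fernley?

2

Standard divisor 1906/17 ≈ 112.118; standard quotas: Oakdale 3.220, Rivermont 2.203, Pinehurst 1.659, Claybrook 2.346, Stonebridge 1.552, Millford 2.515, Ashgrove 1.641, Fernley 1.864.
Rounding to the nearest integer gives 3, 2, 2, 2, 2, 3, 2, 2 = 18 seats, so the divisor must be adjusted.
With modified divisor 114: modified quotas Oakdale 3.167, Rivermont 2.167, Pinehurst 1.632, Claybrook 2.307, Stonebridge 1.526, Millford 2.474, Ashgrove 1.614, Fernley 1.833.
Rounding to the nearest integer: Oakdale 3, Rivermont 2, Pinehurst 2, Claybrook 2, Stonebridge 2, Millford 2, Ashgrove 2, Fernley 2 (total 17).
Fernley receives 2.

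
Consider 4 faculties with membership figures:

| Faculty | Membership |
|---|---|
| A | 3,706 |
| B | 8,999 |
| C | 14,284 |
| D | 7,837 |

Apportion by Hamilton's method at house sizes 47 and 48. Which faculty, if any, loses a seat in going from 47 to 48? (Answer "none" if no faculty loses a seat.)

At 47 seats: A 5, B 12, C 19, D 11.
At 48 seats: A 5, B 12, C 20, D 11.
No faculty's allocation decreased.

none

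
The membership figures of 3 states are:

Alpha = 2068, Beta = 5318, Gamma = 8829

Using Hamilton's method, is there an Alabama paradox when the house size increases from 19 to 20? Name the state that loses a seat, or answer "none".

At 19 seats: Alpha 3, Beta 6, Gamma 10.
At 20 seats: Alpha 2, Beta 7, Gamma 11.
Alpha drops from 3 to 2.

Alpha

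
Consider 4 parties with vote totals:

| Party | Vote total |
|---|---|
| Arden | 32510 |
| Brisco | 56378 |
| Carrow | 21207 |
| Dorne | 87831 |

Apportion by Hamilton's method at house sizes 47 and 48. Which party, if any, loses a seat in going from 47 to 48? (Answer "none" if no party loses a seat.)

At 47 seats: Arden 8, Brisco 13, Carrow 5, Dorne 21.
At 48 seats: Arden 8, Brisco 14, Carrow 5, Dorne 21.
No party's allocation decreased.

none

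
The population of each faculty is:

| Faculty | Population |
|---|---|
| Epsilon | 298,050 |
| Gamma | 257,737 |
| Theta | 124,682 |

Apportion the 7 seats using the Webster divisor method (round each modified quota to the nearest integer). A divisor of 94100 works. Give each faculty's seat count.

With modified divisor 94100: modified quotas Epsilon 3.167, Gamma 2.739, Theta 1.325.
Rounding to the nearest integer: Epsilon 3, Gamma 3, Theta 1 (total 7).

Epsilon 3, Gamma 3, Theta 1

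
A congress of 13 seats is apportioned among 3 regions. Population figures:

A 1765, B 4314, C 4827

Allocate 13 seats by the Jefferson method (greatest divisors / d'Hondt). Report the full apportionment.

A=2; B=5; C=6

Standard divisor 10906/13 ≈ 838.923; standard quotas: A 2.104, B 5.142, C 5.754.
Rounding down gives 2, 5, 5 = 12 seats, so the divisor must be adjusted.
With modified divisor 800: modified quotas A 2.206, B 5.393, C 6.034.
Rounding down: A 2, B 5, C 6 (total 13).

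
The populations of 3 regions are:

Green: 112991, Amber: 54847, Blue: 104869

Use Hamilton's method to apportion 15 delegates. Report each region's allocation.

The standard divisor is 272707/15 ≈ 18180.467.
Standard quotas: Green 6.2150, Amber 3.0168, Blue 5.7682.
Lower quotas: Green 6, Amber 3, Blue 5 (sum 14, leaving 1 seat).
Remainders in descending order: Blue 0.7682, Green 0.2150, Amber 0.0168.
The surplus seat goes to Blue.

Green: 6; Amber: 3; Blue: 6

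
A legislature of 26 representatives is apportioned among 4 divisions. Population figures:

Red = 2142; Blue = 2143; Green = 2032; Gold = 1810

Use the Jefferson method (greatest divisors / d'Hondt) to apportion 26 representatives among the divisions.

Red=7, Blue=7, Green=6, Gold=6

Standard divisor 8127/26 ≈ 312.577; standard quotas: Red 6.853, Blue 6.856, Green 6.501, Gold 5.791.
Rounding down gives 6, 6, 6, 5 = 23 seats, so the divisor must be adjusted.
With modified divisor 300: modified quotas Red 7.140, Blue 7.143, Green 6.773, Gold 6.033.
Rounding down: Red 7, Blue 7, Green 6, Gold 6 (total 26).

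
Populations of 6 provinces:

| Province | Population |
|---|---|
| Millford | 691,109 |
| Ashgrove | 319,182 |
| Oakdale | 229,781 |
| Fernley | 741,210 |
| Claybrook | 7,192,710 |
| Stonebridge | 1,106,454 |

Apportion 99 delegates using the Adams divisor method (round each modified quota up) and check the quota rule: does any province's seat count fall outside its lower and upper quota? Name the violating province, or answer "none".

Standard quotas: Millford 6.655, Ashgrove 3.074, Oakdale 2.213, Fernley 7.138, Claybrook 69.265, Stonebridge 10.655.
Adams allocation: Millford 7, Ashgrove 3, Oakdale 3, Fernley 7, Claybrook 68, Stonebridge 11.
Claybrook has quota 69.265 (lower 69, upper 70) but receives 68 — outside the quota interval.

Claybrook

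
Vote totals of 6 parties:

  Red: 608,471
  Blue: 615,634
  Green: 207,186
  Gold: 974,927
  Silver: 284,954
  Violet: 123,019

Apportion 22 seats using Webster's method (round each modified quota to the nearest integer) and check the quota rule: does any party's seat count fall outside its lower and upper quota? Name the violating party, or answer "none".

Standard quotas: Red 4.757, Blue 4.813, Green 1.620, Gold 7.622, Silver 2.228, Violet 0.962.
Webster allocation: Red 5, Blue 5, Green 2, Gold 7, Silver 2, Violet 1.
Every allocation lies between the lower and upper quota.

none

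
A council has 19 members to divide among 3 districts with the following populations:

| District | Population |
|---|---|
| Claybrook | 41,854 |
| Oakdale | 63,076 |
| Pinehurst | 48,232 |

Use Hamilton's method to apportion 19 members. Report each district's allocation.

Claybrook: 5, Oakdale: 8, Pinehurst: 6

Total 153162; standard divisor 153162/19 ≈ 8061.158.
Standard quotas: Claybrook 5.1921, Oakdale 7.8247, Pinehurst 5.9833.
Lower quotas: Claybrook 5, Oakdale 7, Pinehurst 5 (sum 17, leaving 2 seats).
Remainders in descending order: Pinehurst 0.9833, Oakdale 0.8247, Claybrook 0.1921.
The surplus seats go to Pinehurst, Oakdale.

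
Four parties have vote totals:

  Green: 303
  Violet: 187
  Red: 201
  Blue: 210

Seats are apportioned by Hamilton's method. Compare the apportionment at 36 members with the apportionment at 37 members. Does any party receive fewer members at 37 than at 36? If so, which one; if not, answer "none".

none

At 36 seats: Green 12, Violet 8, Red 8, Blue 8.
At 37 seats: Green 12, Violet 8, Red 8, Blue 9.
No party's allocation decreased.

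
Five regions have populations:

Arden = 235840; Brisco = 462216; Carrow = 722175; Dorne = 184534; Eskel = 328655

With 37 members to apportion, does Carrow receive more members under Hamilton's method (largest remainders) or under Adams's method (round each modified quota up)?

Hamilton: Arden 4, Brisco 9, Carrow 14, Dorne 4, Eskel 6.
Adams: Arden 5, Brisco 9, Carrow 13, Dorne 4, Eskel 6.
Carrow gets 14 under Hamilton and 13 under Adams.

Hamilton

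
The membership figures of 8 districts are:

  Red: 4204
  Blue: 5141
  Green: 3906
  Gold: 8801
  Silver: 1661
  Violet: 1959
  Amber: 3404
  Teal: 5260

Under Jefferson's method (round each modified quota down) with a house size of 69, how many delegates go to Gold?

18

Standard divisor 34336/69 ≈ 497.623; standard quotas: Red 8.448, Blue 10.331, Green 7.849, Gold 17.686, Silver 3.338, Violet 3.937, Amber 6.841, Teal 10.570.
Rounding down gives 8, 10, 7, 17, 3, 3, 6, 10 = 64 seats, so the divisor must be adjusted.
With modified divisor 470: modified quotas Red 8.945, Blue 10.938, Green 8.311, Gold 18.726, Silver 3.534, Violet 4.168, Amber 7.243, Teal 11.191.
Rounding down: Red 8, Blue 10, Green 8, Gold 18, Silver 3, Violet 4, Amber 7, Teal 11 (total 69).
Gold receives 18.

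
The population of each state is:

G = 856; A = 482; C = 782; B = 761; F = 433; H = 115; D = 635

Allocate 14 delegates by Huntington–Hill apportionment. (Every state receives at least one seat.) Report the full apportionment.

G=3, A=2, C=3, B=2, F=1, H=1, D=2

With divisor 315: modified quotas G 2.717, A 1.530, C 2.483, B 2.416, F 1.375, H 0.365, D 2.016.
Geometric-mean thresholds: G √(2·3)=2.449, A √(1·2)=1.414, C √(2·3)=2.449, B √(2·3)=2.449, F √(1·2)=1.414, H (min 1), D √(2·3)=2.449.
Each quota rounded against its threshold gives G 3, A 2, C 3, B 2, F 1, H 1, D 2 (total 14).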